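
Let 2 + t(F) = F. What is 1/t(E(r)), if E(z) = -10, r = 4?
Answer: -1/12 ≈ -0.083333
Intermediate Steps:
t(F) = -2 + F
1/t(E(r)) = 1/(-2 - 10) = 1/(-12) = -1/12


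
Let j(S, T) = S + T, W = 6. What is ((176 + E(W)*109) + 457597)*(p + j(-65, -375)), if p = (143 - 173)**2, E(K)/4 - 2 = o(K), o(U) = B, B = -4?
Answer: 210174460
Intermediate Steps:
o(U) = -4
E(K) = -8 (E(K) = 8 + 4*(-4) = 8 - 16 = -8)
p = 900 (p = (-30)**2 = 900)
((176 + E(W)*109) + 457597)*(p + j(-65, -375)) = ((176 - 8*109) + 457597)*(900 + (-65 - 375)) = ((176 - 872) + 457597)*(900 - 440) = (-696 + 457597)*460 = 456901*460 = 210174460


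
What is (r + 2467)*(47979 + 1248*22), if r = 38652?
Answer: 3101811765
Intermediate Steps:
(r + 2467)*(47979 + 1248*22) = (38652 + 2467)*(47979 + 1248*22) = 41119*(47979 + 27456) = 41119*75435 = 3101811765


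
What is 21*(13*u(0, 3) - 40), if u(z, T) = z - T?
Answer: -1659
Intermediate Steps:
21*(13*u(0, 3) - 40) = 21*(13*(0 - 1*3) - 40) = 21*(13*(0 - 3) - 40) = 21*(13*(-3) - 40) = 21*(-39 - 40) = 21*(-79) = -1659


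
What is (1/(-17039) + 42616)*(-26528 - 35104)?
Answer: -44753092105536/17039 ≈ -2.6265e+9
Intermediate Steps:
(1/(-17039) + 42616)*(-26528 - 35104) = (-1/17039 + 42616)*(-61632) = (726134023/17039)*(-61632) = -44753092105536/17039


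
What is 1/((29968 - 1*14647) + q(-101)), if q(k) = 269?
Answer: 1/15590 ≈ 6.4144e-5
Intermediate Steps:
1/((29968 - 1*14647) + q(-101)) = 1/((29968 - 1*14647) + 269) = 1/((29968 - 14647) + 269) = 1/(15321 + 269) = 1/15590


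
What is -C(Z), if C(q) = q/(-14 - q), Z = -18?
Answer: 9/2 ≈ 4.5000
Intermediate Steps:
-C(Z) = -(-1)*(-18)/(14 - 18) = -(-1)*(-18)/(-4) = -(-1)*(-18)*(-1)/4 = -1*(-9/2) = 9/2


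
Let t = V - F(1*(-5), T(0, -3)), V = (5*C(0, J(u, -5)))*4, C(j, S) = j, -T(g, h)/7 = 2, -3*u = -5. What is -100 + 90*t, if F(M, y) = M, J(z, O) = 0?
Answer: 350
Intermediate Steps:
u = 5/3 (u = -⅓*(-5) = 5/3 ≈ 1.6667)
T(g, h) = -14 (T(g, h) = -7*2 = -14)
V = 0 (V = (5*0)*4 = 0*4 = 0)
t = 5 (t = 0 - (-5) = 0 - 1*(-5) = 0 + 5 = 5)
-100 + 90*t = -100 + 90*5 = -100 + 450 = 350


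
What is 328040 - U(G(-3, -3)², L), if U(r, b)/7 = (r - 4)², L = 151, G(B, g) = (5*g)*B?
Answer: -28263047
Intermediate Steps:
G(B, g) = 5*B*g
U(r, b) = 7*(-4 + r)² (U(r, b) = 7*(r - 4)² = 7*(-4 + r)²)
328040 - U(G(-3, -3)², L) = 328040 - 7*(-4 + (5*(-3)*(-3))²)² = 328040 - 7*(-4 + 45²)² = 328040 - 7*(-4 + 2025)² = 328040 - 7*2021² = 328040 - 7*4084441 = 328040 - 1*28591087 = 328040 - 28591087 = -28263047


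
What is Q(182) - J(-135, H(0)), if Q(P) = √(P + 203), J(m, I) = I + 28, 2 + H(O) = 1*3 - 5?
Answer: -24 + √385 ≈ -4.3786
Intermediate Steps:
H(O) = -4 (H(O) = -2 + (1*3 - 5) = -2 + (3 - 5) = -2 - 2 = -4)
J(m, I) = 28 + I
Q(P) = √(203 + P)
Q(182) - J(-135, H(0)) = √(203 + 182) - (28 - 4) = √385 - 1*24 = √385 - 24 = -24 + √385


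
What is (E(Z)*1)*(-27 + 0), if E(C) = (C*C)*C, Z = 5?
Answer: -3375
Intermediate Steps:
E(C) = C³ (E(C) = C²*C = C³)
(E(Z)*1)*(-27 + 0) = (5³*1)*(-27 + 0) = (125*1)*(-27) = 125*(-27) = -3375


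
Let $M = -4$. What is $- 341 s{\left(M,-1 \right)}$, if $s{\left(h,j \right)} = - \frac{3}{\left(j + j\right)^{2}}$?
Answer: $\frac{1023}{4} \approx 255.75$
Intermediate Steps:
$s{\left(h,j \right)} = - \frac{3}{4 j^{2}}$ ($s{\left(h,j \right)} = - \frac{3}{\left(2 j\right)^{2}} = - \frac{3}{4 j^{2}}$)
$- 341 s{\left(M,-1 \right)} = - 341 \left(- \frac{3}{4 \cdot 1}\right) = - 341 \left(\left(- \frac{3}{4}\right) 1\right) = \left(-341\right) \left(- \frac{3}{4}\right) = \frac{1023}{4}$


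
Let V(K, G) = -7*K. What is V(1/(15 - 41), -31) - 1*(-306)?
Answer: 7963/26 ≈ 306.27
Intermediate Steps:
V(1/(15 - 41), -31) - 1*(-306) = -7/(15 - 41) - 1*(-306) = -7/(-26) + 306 = -7*(-1/26) + 306 = 7/26 + 306 = 7963/26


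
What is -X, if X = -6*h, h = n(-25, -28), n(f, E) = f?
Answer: -150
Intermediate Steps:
h = -25
X = 150 (X = -6*(-25) = 150)
-X = -1*150 = -150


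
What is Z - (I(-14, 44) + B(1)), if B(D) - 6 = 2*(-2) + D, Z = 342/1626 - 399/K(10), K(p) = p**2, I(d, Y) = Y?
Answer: -1376129/27100 ≈ -50.780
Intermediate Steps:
Z = -102429/27100 (Z = 342/1626 - 399/(10**2) = 342*(1/1626) - 399/100 = 57/271 - 399*1/100 = 57/271 - 399/100 = -102429/27100 ≈ -3.7797)
B(D) = 2 + D (B(D) = 6 + (2*(-2) + D) = 6 + (-4 + D) = 2 + D)
Z - (I(-14, 44) + B(1)) = -102429/27100 - (44 + (2 + 1)) = -102429/27100 - (44 + 3) = -102429/27100 - 1*47 = -102429/27100 - 47 = -1376129/27100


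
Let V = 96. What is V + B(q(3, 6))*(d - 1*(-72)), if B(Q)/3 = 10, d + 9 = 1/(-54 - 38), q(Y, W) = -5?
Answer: 91341/46 ≈ 1985.7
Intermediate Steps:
d = -829/92 (d = -9 + 1/(-54 - 38) = -9 + 1/(-92) = -9 - 1/92 = -829/92 ≈ -9.0109)
B(Q) = 30 (B(Q) = 3*10 = 30)
V + B(q(3, 6))*(d - 1*(-72)) = 96 + 30*(-829/92 - 1*(-72)) = 96 + 30*(-829/92 + 72) = 96 + 30*(5795/92) = 96 + 86925/46 = 91341/46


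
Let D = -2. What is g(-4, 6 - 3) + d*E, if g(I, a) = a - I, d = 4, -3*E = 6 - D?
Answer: -11/3 ≈ -3.6667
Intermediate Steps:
E = -8/3 (E = -(6 - 1*(-2))/3 = -(6 + 2)/3 = -1/3*8 = -8/3 ≈ -2.6667)
g(-4, 6 - 3) + d*E = ((6 - 3) - 1*(-4)) + 4*(-8/3) = (3 + 4) - 32/3 = 7 - 32/3 = -11/3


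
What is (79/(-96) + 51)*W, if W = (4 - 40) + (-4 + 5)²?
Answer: -168595/96 ≈ -1756.2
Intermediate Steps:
W = -35 (W = -36 + 1² = -36 + 1 = -35)
(79/(-96) + 51)*W = (79/(-96) + 51)*(-35) = (79*(-1/96) + 51)*(-35) = (-79/96 + 51)*(-35) = (4817/96)*(-35) = -168595/96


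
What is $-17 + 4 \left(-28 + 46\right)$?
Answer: $55$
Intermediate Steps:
$-17 + 4 \left(-28 + 46\right) = -17 + 4 \cdot 18 = -17 + 72 = 55$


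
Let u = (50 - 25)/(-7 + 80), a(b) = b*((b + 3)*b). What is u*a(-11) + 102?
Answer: -16754/73 ≈ -229.51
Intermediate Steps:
a(b) = b**2*(3 + b) (a(b) = b*((3 + b)*b) = b*(b*(3 + b)) = b**2*(3 + b))
u = 25/73 ≈ 0.34247
u*a(-11) + 102 = 25*((-11)**2*(3 - 11))/73 + 102 = 25*(121*(-8))/73 + 102 = (25/73)*(-968) + 102 = -24200/73 + 102 = -16754/73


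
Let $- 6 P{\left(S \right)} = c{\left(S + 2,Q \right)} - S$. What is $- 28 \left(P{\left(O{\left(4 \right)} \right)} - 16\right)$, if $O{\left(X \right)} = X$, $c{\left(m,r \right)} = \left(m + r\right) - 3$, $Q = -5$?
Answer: $420$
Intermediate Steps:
$c{\left(m,r \right)} = -3 + m + r$
$P{\left(S \right)} = 1$ ($P{\left(S \right)} = - \frac{\left(-3 + \left(S + 2\right) - 5\right) - S}{6} = - \frac{\left(-3 + \left(2 + S\right) - 5\right) - S}{6} = - \frac{\left(-6 + S\right) - S}{6} = \left(- \frac{1}{6}\right) \left(-6\right) = 1$)
$- 28 \left(P{\left(O{\left(4 \right)} \right)} - 16\right) = - 28 \left(1 - 16\right) = \left(-28\right) \left(-15\right) = 420$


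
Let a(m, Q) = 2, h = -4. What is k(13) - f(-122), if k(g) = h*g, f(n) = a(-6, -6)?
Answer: -54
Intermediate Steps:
f(n) = 2
k(g) = -4*g
k(13) - f(-122) = -4*13 - 1*2 = -52 - 2 = -54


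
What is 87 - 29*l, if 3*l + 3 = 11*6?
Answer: -522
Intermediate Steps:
l = 21 (l = -1 + (11*6)/3 = -1 + (1/3)*66 = -1 + 22 = 21)
87 - 29*l = 87 - 29*21 = 87 - 609 = -522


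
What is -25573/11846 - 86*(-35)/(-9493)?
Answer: -278420949/112454078 ≈ -2.4759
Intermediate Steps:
-25573/11846 - 86*(-35)/(-9493) = -25573*1/11846 + 3010*(-1/9493) = -25573/11846 - 3010/9493 = -278420949/112454078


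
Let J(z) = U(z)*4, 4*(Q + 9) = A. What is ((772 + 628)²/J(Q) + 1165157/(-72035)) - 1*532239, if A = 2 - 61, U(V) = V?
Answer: -756716748918/1368665 ≈ -5.5289e+5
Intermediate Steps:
A = -59
Q = -95/4 (Q = -9 + (¼)*(-59) = -9 - 59/4 = -95/4 ≈ -23.750)
J(z) = 4*z (J(z) = z*4 = 4*z)
((772 + 628)²/J(Q) + 1165157/(-72035)) - 1*532239 = ((772 + 628)²/((4*(-95/4))) + 1165157/(-72035)) - 1*532239 = (1400²/(-95) + 1165157*(-1/72035)) - 532239 = (1960000*(-1/95) - 1165157/72035) - 532239 = (-392000/19 - 1165157/72035) - 532239 = -28259857983/1368665 - 532239 = -756716748918/1368665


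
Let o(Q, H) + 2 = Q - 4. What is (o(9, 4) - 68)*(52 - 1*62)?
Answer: 650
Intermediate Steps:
o(Q, H) = -6 + Q (o(Q, H) = -2 + (Q - 4) = -2 + (-4 + Q) = -6 + Q)
(o(9, 4) - 68)*(52 - 1*62) = ((-6 + 9) - 68)*(52 - 1*62) = (3 - 68)*(52 - 62) = -65*(-10) = 650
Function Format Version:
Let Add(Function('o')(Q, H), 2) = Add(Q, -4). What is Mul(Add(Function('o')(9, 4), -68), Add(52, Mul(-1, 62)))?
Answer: 650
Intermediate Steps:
Function('o')(Q, H) = Add(-6, Q) (Function('o')(Q, H) = Add(-2, Add(Q, -4)) = Add(-2, Add(-4, Q)) = Add(-6, Q))
Mul(Add(Function('o')(9, 4), -68), Add(52, Mul(-1, 62))) = Mul(Add(Add(-6, 9), -68), Add(52, Mul(-1, 62))) = Mul(Add(3, -68), Add(52, -62)) = Mul(-65, -10) = 650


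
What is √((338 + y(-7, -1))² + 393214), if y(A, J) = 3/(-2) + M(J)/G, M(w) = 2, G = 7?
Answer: 67*√22121/14 ≈ 711.79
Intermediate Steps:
y(A, J) = -17/14 (y(A, J) = 3/(-2) + 2/7 = 3*(-½) + 2*(⅐) = -3/2 + 2/7 = -17/14)
√((338 + y(-7, -1))² + 393214) = √((338 - 17/14)² + 393214) = √((4715/14)² + 393214) = √(22231225/196 + 393214) = √(99301169/196) = 67*√22121/14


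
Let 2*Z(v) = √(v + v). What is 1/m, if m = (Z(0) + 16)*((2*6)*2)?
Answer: 1/384 ≈ 0.0026042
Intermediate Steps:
Z(v) = √2*√v/2 (Z(v) = √(v + v)/2 = √(2*v)/2 = (√2*√v)/2 = √2*√v/2)
m = 384 (m = (√2*√0/2 + 16)*((2*6)*2) = ((½)*√2*0 + 16)*(12*2) = (0 + 16)*24 = 16*24 = 384)
1/m = 1/384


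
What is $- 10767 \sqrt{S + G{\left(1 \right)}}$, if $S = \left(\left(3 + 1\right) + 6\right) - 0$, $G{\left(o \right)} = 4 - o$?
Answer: $- 10767 \sqrt{13} \approx -38821.0$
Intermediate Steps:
$S = 10$ ($S = \left(4 + 6\right) + 0 = 10 + 0 = 10$)
$- 10767 \sqrt{S + G{\left(1 \right)}} = - 10767 \sqrt{10 + \left(4 - 1\right)} = - 10767 \sqrt{10 + 3} = - 10767 \sqrt{13}$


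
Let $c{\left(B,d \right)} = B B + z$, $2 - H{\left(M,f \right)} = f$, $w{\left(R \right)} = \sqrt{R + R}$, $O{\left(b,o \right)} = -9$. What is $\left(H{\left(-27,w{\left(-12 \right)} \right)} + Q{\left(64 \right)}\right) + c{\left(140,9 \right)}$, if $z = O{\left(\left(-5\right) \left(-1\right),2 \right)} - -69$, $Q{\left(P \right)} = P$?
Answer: $19726 - 2 i \sqrt{6} \approx 19726.0 - 4.899 i$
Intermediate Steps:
$w{\left(R \right)} = \sqrt{2} \sqrt{R}$ ($w{\left(R \right)} = \sqrt{2 R} = \sqrt{2} \sqrt{R}$)
$H{\left(M,f \right)} = 2 - f$
$z = 60$ ($z = -9 - -69 = -9 + 69 = 60$)
$c{\left(B,d \right)} = 60 + B^{2}$ ($c{\left(B,d \right)} = B B + 60 = B^{2} + 60 = 60 + B^{2}$)
$\left(H{\left(-27,w{\left(-12 \right)} \right)} + Q{\left(64 \right)}\right) + c{\left(140,9 \right)} = \left(\left(2 - \sqrt{2} \sqrt{-12}\right) + 64\right) + \left(60 + 140^{2}\right) = \left(\left(2 - \sqrt{2} \cdot 2 i \sqrt{3}\right) + 64\right) + \left(60 + 19600\right) = \left(\left(2 - 2 i \sqrt{6}\right) + 64\right) + 19660 = \left(66 - 2 i \sqrt{6}\right) + 19660 = 19726 - 2 i \sqrt{6}$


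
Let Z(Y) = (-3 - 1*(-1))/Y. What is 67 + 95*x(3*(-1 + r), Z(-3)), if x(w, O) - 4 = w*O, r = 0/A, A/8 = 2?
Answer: 257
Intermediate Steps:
A = 16 (A = 8*2 = 16)
Z(Y) = -2/Y (Z(Y) = (-3 + 1)/Y = -2/Y)
r = 0 (r = 0/16 = 0*(1/16) = 0)
x(w, O) = 4 + O*w (x(w, O) = 4 + w*O = 4 + O*w)
67 + 95*x(3*(-1 + r), Z(-3)) = 67 + 95*(4 + (-2/(-3))*(3*(-1 + 0))) = 67 + 95*(4 + (-2*(-1/3))*(3*(-1))) = 67 + 95*(4 + (2/3)*(-3)) = 67 + 95*(4 - 2) = 67 + 95*2 = 67 + 190 = 257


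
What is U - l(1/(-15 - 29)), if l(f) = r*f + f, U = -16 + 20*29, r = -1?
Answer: 564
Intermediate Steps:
U = 564 (U = -16 + 580 = 564)
l(f) = 0 (l(f) = -f + f = 0)
U - l(1/(-15 - 29)) = 564 - 1*0 = 564 + 0 = 564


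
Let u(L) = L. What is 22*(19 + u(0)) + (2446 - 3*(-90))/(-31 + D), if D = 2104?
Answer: 869230/2073 ≈ 419.31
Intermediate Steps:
22*(19 + u(0)) + (2446 - 3*(-90))/(-31 + D) = 22*(19 + 0) + (2446 - 3*(-90))/(-31 + 2104) = 22*19 + (2446 + 270)/2073 = 418 + 2716*(1/2073) = 418 + 2716/2073 = 869230/2073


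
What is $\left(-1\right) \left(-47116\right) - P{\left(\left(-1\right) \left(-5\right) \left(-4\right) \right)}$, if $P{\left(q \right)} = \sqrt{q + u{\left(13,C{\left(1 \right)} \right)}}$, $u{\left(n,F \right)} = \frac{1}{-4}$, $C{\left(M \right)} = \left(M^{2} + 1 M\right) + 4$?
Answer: $47116 - \frac{9 i}{2} \approx 47116.0 - 4.5 i$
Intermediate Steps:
$C{\left(M \right)} = 4 + M + M^{2}$ ($C{\left(M \right)} = \left(M^{2} + M\right) + 4 = \left(M + M^{2}\right) + 4 = 4 + M + M^{2}$)
$u{\left(n,F \right)} = - \frac{1}{4}$
$P{\left(q \right)} = \sqrt{- \frac{1}{4} + q}$ ($P{\left(q \right)} = \sqrt{q - \frac{1}{4}} = \sqrt{- \frac{1}{4} + q}$)
$\left(-1\right) \left(-47116\right) - P{\left(\left(-1\right) \left(-5\right) \left(-4\right) \right)} = \left(-1\right) \left(-47116\right) - \frac{\sqrt{-1 + 4 \left(-1\right) \left(-5\right) \left(-4\right)}}{2} = 47116 - \frac{\sqrt{-1 + 4 \cdot 5 \left(-4\right)}}{2} = 47116 - \frac{\sqrt{-1 + 4 \left(-20\right)}}{2} = 47116 - \frac{\sqrt{-1 - 80}}{2} = 47116 - \frac{\sqrt{-81}}{2} = 47116 - \frac{9 i}{2}$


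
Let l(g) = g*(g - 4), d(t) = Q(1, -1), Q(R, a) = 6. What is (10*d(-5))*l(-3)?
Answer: 1260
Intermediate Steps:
d(t) = 6
l(g) = g*(-4 + g)
(10*d(-5))*l(-3) = (10*6)*(-3*(-4 - 3)) = 60*(-3*(-7)) = 60*21 = 1260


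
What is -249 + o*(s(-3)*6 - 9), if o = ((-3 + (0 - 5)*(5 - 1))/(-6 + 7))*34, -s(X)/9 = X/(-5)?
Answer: 160629/5 ≈ 32126.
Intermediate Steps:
s(X) = 9*X/5 (s(X) = -9*X/(-5) = -9*X*(-1)/5 = -(-9)*X/5 = 9*X/5)
o = -782 (o = ((-3 - 5*4)/1)*34 = ((-3 - 20)*1)*34 = -23*1*34 = -23*34 = -782)
-249 + o*(s(-3)*6 - 9) = -249 - 782*(((9/5)*(-3))*6 - 9) = -249 - 782*(-27/5*6 - 9) = -249 - 782*(-162/5 - 9) = -249 - 782*(-207/5) = -249 + 161874/5 = 160629/5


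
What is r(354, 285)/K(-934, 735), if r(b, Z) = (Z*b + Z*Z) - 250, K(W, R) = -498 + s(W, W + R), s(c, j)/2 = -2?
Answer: -181865/502 ≈ -362.28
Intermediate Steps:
s(c, j) = -4 (s(c, j) = 2*(-2) = -4)
K(W, R) = -502 (K(W, R) = -498 - 4 = -502)
r(b, Z) = -250 + Z² + Z*b (r(b, Z) = (Z*b + Z²) - 250 = (Z² + Z*b) - 250 = -250 + Z² + Z*b)
r(354, 285)/K(-934, 735) = (-250 + 285² + 285*354)/(-502) = (-250 + 81225 + 100890)*(-1/502) = 181865*(-1/502) = -181865/502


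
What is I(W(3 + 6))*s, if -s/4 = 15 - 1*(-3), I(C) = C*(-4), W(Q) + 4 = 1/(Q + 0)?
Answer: -1120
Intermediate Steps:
W(Q) = -4 + 1/Q (W(Q) = -4 + 1/(Q + 0) = -4 + 1/Q)
I(C) = -4*C
s = -72 (s = -4*(15 - 1*(-3)) = -4*(15 + 3) = -4*18 = -72)
I(W(3 + 6))*s = -4*(-4 + 1/(3 + 6))*(-72) = -4*(-4 + 1/9)*(-72) = -4*(-4 + ⅑)*(-72) = -4*(-35/9)*(-72) = (140/9)*(-72) = -1120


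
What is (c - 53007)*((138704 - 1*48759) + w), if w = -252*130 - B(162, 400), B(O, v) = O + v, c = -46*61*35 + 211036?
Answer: 3387131237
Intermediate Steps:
c = 112826 (c = -2806*35 + 211036 = -98210 + 211036 = 112826)
w = -33322 (w = -252*130 - (162 + 400) = -32760 - 1*562 = -32760 - 562 = -33322)
(c - 53007)*((138704 - 1*48759) + w) = (112826 - 53007)*((138704 - 1*48759) - 33322) = 59819*((138704 - 48759) - 33322) = 59819*(89945 - 33322) = 59819*56623 = 3387131237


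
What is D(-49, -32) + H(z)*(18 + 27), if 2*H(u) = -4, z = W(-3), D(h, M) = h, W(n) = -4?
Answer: -139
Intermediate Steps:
z = -4
H(u) = -2 (H(u) = (½)*(-4) = -2)
D(-49, -32) + H(z)*(18 + 27) = -49 - 2*(18 + 27) = -49 - 2*45 = -49 - 90 = -139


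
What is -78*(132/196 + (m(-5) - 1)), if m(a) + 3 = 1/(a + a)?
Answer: 65481/245 ≈ 267.27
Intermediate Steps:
m(a) = -3 + 1/(2*a) (m(a) = -3 + 1/(a + a) = -3 + 1/(2*a))
-78*(132/196 + (m(-5) - 1)) = -78*(132/196 + ((-3 + (½)/(-5)) - 1)) = -78*(132*(1/196) + ((-3 + (½)*(-⅕)) - 1)) = -78*(33/49 + ((-3 - ⅒) - 1)) = -78*(33/49 + (-31/10 - 1)) = -78*(33/49 - 41/10) = -78*(-1679/490) = 65481/245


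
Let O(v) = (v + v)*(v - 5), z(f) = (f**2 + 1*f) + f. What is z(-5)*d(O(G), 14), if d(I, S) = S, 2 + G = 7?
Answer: 210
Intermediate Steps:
G = 5 (G = -2 + 7 = 5)
z(f) = f**2 + 2*f (z(f) = (f**2 + f) + f = (f + f**2) + f = f**2 + 2*f)
O(v) = 2*v*(-5 + v) (O(v) = (2*v)*(-5 + v) = 2*v*(-5 + v))
z(-5)*d(O(G), 14) = -5*(2 - 5)*14 = -5*(-3)*14 = 15*14 = 210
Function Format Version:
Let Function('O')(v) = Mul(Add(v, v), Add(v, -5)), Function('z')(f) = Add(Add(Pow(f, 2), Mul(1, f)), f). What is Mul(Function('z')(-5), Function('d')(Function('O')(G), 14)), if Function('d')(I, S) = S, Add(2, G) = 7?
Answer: 210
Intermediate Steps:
G = 5 (G = Add(-2, 7) = 5)
Function('z')(f) = Add(Pow(f, 2), Mul(2, f)) (Function('z')(f) = Add(Add(Pow(f, 2), f), f) = Add(Add(f, Pow(f, 2)), f) = Add(Pow(f, 2), Mul(2, f)))
Function('O')(v) = Mul(2, v, Add(-5, v)) (Function('O')(v) = Mul(Mul(2, v), Add(-5, v)) = Mul(2, v, Add(-5, v)))
Mul(Function('z')(-5), Function('d')(Function('O')(G), 14)) = Mul(Mul(-5, Add(2, -5)), 14) = Mul(Mul(-5, -3), 14) = Mul(15, 14) = 210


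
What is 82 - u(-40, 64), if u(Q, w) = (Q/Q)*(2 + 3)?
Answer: 77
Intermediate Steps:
u(Q, w) = 5 (u(Q, w) = 1*5 = 5)
82 - u(-40, 64) = 82 - 1*5 = 82 - 5 = 77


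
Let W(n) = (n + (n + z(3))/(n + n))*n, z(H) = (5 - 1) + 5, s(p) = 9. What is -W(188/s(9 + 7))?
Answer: -73109/162 ≈ -451.29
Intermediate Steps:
z(H) = 9 (z(H) = 4 + 5 = 9)
W(n) = n*(n + (9 + n)/(2*n)) (W(n) = (n + (n + 9)/(n + n))*n = (n + (9 + n)/((2*n)))*n = (n + (9 + n)*(1/(2*n)))*n = (n + (9 + n)/(2*n))*n = n*(n + (9 + n)/(2*n)))
-W(188/s(9 + 7)) = -(9/2 + (188/9)**2 + (188/9)/2) = -(9/2 + (188*(1/9))**2 + (188*(1/9))/2) = -(9/2 + (188/9)**2 + (1/2)*(188/9)) = -(9/2 + 35344/81 + 94/9) = -1*73109/162 = -73109/162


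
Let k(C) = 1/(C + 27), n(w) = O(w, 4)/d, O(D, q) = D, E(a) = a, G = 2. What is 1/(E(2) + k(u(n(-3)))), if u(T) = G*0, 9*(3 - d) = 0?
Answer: 27/55 ≈ 0.49091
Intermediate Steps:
d = 3 (d = 3 - ⅑*0 = 3 + 0 = 3)
n(w) = w/3
u(T) = 0 (u(T) = 2*0 = 0)
k(C) = 1/(27 + C)
1/(E(2) + k(u(n(-3)))) = 1/(2 + 1/(27 + 0)) = 1/(2 + 1/27) = 1/(55/27) = 27/55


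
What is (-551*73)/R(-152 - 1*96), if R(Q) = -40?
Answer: 40223/40 ≈ 1005.6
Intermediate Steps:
(-551*73)/R(-152 - 1*96) = -551*73/(-40) = -40223*(-1/40) = 40223/40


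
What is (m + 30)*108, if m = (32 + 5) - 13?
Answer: 5832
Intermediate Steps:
m = 24 (m = 37 - 13 = 24)
(m + 30)*108 = (24 + 30)*108 = 54*108 = 5832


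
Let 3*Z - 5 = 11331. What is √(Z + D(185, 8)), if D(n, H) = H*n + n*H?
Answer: 38*√42/3 ≈ 82.089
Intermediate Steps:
Z = 11336/3 (Z = 5/3 + (⅓)*11331 = 5/3 + 3777 = 11336/3 ≈ 3778.7)
D(n, H) = 2*H*n (D(n, H) = H*n + H*n = 2*H*n)
√(Z + D(185, 8)) = √(11336/3 + 2*8*185) = √(11336/3 + 2960) = √(20216/3) = 38*√42/3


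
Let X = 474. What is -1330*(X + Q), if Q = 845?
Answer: -1754270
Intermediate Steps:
-1330*(X + Q) = -1330*(474 + 845) = -1330*1319 = -1754270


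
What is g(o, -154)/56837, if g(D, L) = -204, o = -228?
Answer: -204/56837 ≈ -0.0035892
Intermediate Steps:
g(o, -154)/56837 = -204/56837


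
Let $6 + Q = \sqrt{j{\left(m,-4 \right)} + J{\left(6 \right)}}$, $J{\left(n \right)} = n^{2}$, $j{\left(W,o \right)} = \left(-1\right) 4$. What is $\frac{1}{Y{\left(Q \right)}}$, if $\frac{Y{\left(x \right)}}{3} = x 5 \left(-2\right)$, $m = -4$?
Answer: $\frac{1}{20} + \frac{\sqrt{2}}{30} \approx 0.09714$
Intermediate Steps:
$j{\left(W,o \right)} = -4$
$Q = -6 + 4 \sqrt{2}$ ($Q = -6 + \sqrt{-4 + 6^{2}} = -6 + \sqrt{-4 + 36} = -6 + \sqrt{32} = -6 + 4 \sqrt{2} \approx -0.34315$)
$Y{\left(x \right)} = - 30 x$ ($Y{\left(x \right)} = 3 x 5 \left(-2\right) = 3 \cdot 5 x \left(-2\right) = 3 \left(- 10 x\right) = - 30 x$)
$\frac{1}{Y{\left(Q \right)}} = \frac{1}{\left(-30\right) \left(-6 + 4 \sqrt{2}\right)} = \frac{1}{180 - 120 \sqrt{2}}$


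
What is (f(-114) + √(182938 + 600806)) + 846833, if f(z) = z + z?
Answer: 846605 + 8*√12246 ≈ 8.4749e+5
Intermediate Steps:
f(z) = 2*z
(f(-114) + √(182938 + 600806)) + 846833 = (2*(-114) + √(182938 + 600806)) + 846833 = (-228 + √783744) + 846833 = (-228 + 8*√12246) + 846833 = 846605 + 8*√12246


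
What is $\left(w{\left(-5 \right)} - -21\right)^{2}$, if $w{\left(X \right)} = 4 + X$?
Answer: $400$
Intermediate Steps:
$\left(w{\left(-5 \right)} - -21\right)^{2} = \left(\left(4 - 5\right) - -21\right)^{2} = \left(-1 + 21\right)^{2} = 20^{2} = 400$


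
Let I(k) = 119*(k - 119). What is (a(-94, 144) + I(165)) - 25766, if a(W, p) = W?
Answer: -20386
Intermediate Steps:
I(k) = -14161 + 119*k (I(k) = 119*(-119 + k) = -14161 + 119*k)
(a(-94, 144) + I(165)) - 25766 = (-94 + (-14161 + 119*165)) - 25766 = (-94 + (-14161 + 19635)) - 25766 = (-94 + 5474) - 25766 = 5380 - 25766 = -20386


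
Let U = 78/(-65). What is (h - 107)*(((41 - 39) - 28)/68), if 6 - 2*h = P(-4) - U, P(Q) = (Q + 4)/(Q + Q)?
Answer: 6799/170 ≈ 39.994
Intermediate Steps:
U = -6/5 (U = 78*(-1/65) = -6/5 ≈ -1.2000)
P(Q) = (4 + Q)/(2*Q) (P(Q) = (4 + Q)/((2*Q)) = (4 + Q)*(1/(2*Q)) = (4 + Q)/(2*Q))
h = 12/5 (h = 3 - ((½)*(4 - 4)/(-4) - 1*(-6/5))/2 = 3 - ((½)*(-¼)*0 + 6/5)/2 = 3 - (0 + 6/5)/2 = 3 - ½*6/5 = 3 - ⅗ = 12/5 ≈ 2.4000)
(h - 107)*(((41 - 39) - 28)/68) = (12/5 - 107)*(((41 - 39) - 28)/68) = -523*(2 - 28)/(5*68) = -(-13598)/(5*68) = -523/5*(-13/34) = 6799/170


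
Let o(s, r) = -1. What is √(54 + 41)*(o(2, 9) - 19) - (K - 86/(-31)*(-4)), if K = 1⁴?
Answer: 313/31 - 20*√95 ≈ -184.84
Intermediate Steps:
K = 1
√(54 + 41)*(o(2, 9) - 19) - (K - 86/(-31)*(-4)) = √(54 + 41)*(-1 - 19) - (1 - 86/(-31)*(-4)) = √95*(-20) - (1 - 86*(-1/31)*(-4)) = -20*√95 - (1 + (86/31)*(-4)) = -20*√95 - (1 - 344/31) = -20*√95 - 1*(-313/31) = -20*√95 + 313/31 = 313/31 - 20*√95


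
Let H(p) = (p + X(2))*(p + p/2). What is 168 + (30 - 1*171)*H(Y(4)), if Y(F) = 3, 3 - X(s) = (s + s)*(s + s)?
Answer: 6513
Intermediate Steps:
X(s) = 3 - 4*s² (X(s) = 3 - (s + s)*(s + s) = 3 - 2*s*2*s = 3 - 4*s²)
H(p) = 3*p*(-13 + p)/2 (H(p) = (p + (3 - 4*2²))*(p + p/2) = (p + (3 - 4*4))*(p + p*(½)) = (p + (3 - 16))*(p + p/2) = (p - 13)*(3*p/2) = (-13 + p)*(3*p/2) = 3*p*(-13 + p)/2)
168 + (30 - 1*171)*H(Y(4)) = 168 + (30 - 1*171)*((3/2)*3*(-13 + 3)) = 168 + (30 - 171)*((3/2)*3*(-10)) = 168 - 141*(-45) = 168 + 6345 = 6513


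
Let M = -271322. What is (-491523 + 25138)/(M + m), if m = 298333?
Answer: -466385/27011 ≈ -17.266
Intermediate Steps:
(-491523 + 25138)/(M + m) = (-491523 + 25138)/(-271322 + 298333) = -466385/27011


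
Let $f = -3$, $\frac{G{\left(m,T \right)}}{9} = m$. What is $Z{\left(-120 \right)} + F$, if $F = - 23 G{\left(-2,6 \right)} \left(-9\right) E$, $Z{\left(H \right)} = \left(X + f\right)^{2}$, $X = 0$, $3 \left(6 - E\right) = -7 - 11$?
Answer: $-44703$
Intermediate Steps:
$G{\left(m,T \right)} = 9 m$
$E = 12$ ($E = 6 - \frac{-7 - 11}{3} = 6 - -6 = 6 + 6 = 12$)
$Z{\left(H \right)} = 9$ ($Z{\left(H \right)} = \left(0 - 3\right)^{2} = \left(-3\right)^{2} = 9$)
$F = -44712$ ($F = - 23 \cdot 9 \left(-2\right) \left(-9\right) 12 = - 23 \left(\left(-18\right) \left(-9\right)\right) 12 = \left(-23\right) 162 \cdot 12 = \left(-3726\right) 12 = -44712$)
$Z{\left(-120 \right)} + F = 9 - 44712 = -44703$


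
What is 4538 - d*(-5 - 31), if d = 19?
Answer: 5222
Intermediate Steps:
4538 - d*(-5 - 31) = 4538 - 19*(-5 - 31) = 4538 - 19*(-36) = 4538 - 1*(-684) = 4538 + 684 = 5222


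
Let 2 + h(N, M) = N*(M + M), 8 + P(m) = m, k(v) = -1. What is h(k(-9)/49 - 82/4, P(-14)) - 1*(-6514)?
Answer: 363330/49 ≈ 7414.9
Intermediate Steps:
P(m) = -8 + m
h(N, M) = -2 + 2*M*N (h(N, M) = -2 + N*(M + M) = -2 + N*(2*M) = -2 + 2*M*N)
h(k(-9)/49 - 82/4, P(-14)) - 1*(-6514) = (-2 + 2*(-8 - 14)*(-1/49 - 82/4)) - 1*(-6514) = (-2 + 2*(-22)*(-1*1/49 - 82*¼)) + 6514 = (-2 + 2*(-22)*(-1/49 - 41/2)) + 6514 = (-2 + 2*(-22)*(-2011/98)) + 6514 = (-2 + 44242/49) + 6514 = 44144/49 + 6514 = 363330/49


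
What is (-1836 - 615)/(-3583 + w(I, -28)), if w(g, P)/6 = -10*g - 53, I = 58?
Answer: 2451/7381 ≈ 0.33207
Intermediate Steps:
w(g, P) = -318 - 60*g (w(g, P) = 6*(-10*g - 53) = 6*(-53 - 10*g) = -318 - 60*g)
(-1836 - 615)/(-3583 + w(I, -28)) = (-1836 - 615)/(-3583 + (-318 - 60*58)) = -2451/(-3583 + (-318 - 3480)) = -2451/(-3583 - 3798) = -2451/(-7381) = -2451*(-1/7381) = 2451/7381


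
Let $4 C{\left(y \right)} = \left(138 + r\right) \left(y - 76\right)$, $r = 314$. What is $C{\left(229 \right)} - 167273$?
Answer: $-149984$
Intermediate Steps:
$C{\left(y \right)} = -8588 + 113 y$ ($C{\left(y \right)} = \frac{\left(138 + 314\right) \left(y - 76\right)}{4} = \frac{452 \left(-76 + y\right)}{4} = \frac{-34352 + 452 y}{4} = -8588 + 113 y$)
$C{\left(229 \right)} - 167273 = \left(-8588 + 113 \cdot 229\right) - 167273 = \left(-8588 + 25877\right) - 167273 = 17289 - 167273 = -149984$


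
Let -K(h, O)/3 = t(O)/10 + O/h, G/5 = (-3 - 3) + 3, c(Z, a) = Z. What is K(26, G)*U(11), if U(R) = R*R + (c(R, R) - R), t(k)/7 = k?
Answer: 52272/13 ≈ 4020.9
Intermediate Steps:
t(k) = 7*k
G = -15 (G = 5*((-3 - 3) + 3) = 5*(-6 + 3) = 5*(-3) = -15)
K(h, O) = -21*O/10 - 3*O/h (K(h, O) = -3*((7*O)/10 + O/h) = -3*((7*O)*(1/10) + O/h) = -3*(7*O/10 + O/h) = -21*O/10 - 3*O/h)
U(R) = R**2 (U(R) = R*R + (R - R) = R**2 + 0 = R**2)
K(26, G)*U(11) = (-21/10*(-15) - 3*(-15)/26)*11**2 = (63/2 - 3*(-15)*1/26)*121 = (63/2 + 45/26)*121 = (432/13)*121 = 52272/13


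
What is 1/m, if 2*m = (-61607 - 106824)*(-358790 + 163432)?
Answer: 1/16452171649 ≈ 6.0782e-11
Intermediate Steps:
m = 16452171649 (m = ((-61607 - 106824)*(-358790 + 163432))/2 = (-168431*(-195358))/2 = (½)*32904343298 = 16452171649)
1/m = 1/16452171649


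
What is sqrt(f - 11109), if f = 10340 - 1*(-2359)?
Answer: sqrt(1590) ≈ 39.875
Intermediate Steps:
f = 12699 (f = 10340 + 2359 = 12699)
sqrt(f - 11109) = sqrt(12699 - 11109) = sqrt(1590)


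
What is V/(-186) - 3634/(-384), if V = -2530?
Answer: 137287/5952 ≈ 23.066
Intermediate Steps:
V/(-186) - 3634/(-384) = -2530/(-186) - 3634/(-384) = -2530*(-1/186) - 3634*(-1/384) = 1265/93 + 1817/192 = 137287/5952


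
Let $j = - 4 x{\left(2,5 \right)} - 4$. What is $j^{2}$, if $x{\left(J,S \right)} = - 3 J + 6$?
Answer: $16$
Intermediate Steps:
$x{\left(J,S \right)} = 6 - 3 J$
$j = -4$ ($j = - 4 \left(6 - 6\right) - 4 = \left(-4\right) 0 - 4 = 0 - 4 = -4$)
$j^{2} = \left(-4\right)^{2} = 16$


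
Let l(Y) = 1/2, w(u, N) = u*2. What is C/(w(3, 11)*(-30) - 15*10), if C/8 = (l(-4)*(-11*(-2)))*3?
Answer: -⅘ ≈ -0.80000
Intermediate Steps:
w(u, N) = 2*u
l(Y) = ½
C = 264 (C = 8*(((-11*(-2))/2)*3) = 8*(((½)*22)*3) = 8*(11*3) = 8*33 = 264)
C/(w(3, 11)*(-30) - 15*10) = 264/((2*3)*(-30) - 15*10) = 264/(6*(-30) - 150) = 264/(-180 - 150) = 264/(-330) = 264*(-1/330) = -⅘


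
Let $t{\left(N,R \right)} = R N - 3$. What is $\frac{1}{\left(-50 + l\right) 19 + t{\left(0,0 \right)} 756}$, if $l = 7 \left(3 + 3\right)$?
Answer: $- \frac{1}{2420} \approx -0.00041322$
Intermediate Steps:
$t{\left(N,R \right)} = -3 + N R$ ($t{\left(N,R \right)} = N R - 3 = -3 + N R$)
$l = 42$ ($l = 7 \cdot 6 = 42$)
$\frac{1}{\left(-50 + l\right) 19 + t{\left(0,0 \right)} 756} = \frac{1}{\left(-50 + 42\right) 19 + \left(-3 + 0 \cdot 0\right) 756} = \frac{1}{\left(-8\right) 19 + \left(-3 + 0\right) 756} = \frac{1}{-152 - 2268} = \frac{1}{-2420} = - \frac{1}{2420}$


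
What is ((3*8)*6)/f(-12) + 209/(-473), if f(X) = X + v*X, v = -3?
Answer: 239/43 ≈ 5.5581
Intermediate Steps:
f(X) = -2*X (f(X) = X - 3*X = -2*X)
((3*8)*6)/f(-12) + 209/(-473) = ((3*8)*6)/((-2*(-12))) + 209/(-473) = (24*6)/24 + 209*(-1/473) = 144*(1/24) - 19/43 = 6 - 19/43 = 239/43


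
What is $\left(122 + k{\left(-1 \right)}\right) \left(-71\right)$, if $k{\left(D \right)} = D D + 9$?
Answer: $-9372$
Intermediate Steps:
$k{\left(D \right)} = 9 + D^{2}$ ($k{\left(D \right)} = D^{2} + 9 = 9 + D^{2}$)
$\left(122 + k{\left(-1 \right)}\right) \left(-71\right) = \left(122 + \left(9 + \left(-1\right)^{2}\right)\right) \left(-71\right) = \left(122 + \left(9 + 1\right)\right) \left(-71\right) = \left(122 + 10\right) \left(-71\right) = 132 \left(-71\right) = -9372$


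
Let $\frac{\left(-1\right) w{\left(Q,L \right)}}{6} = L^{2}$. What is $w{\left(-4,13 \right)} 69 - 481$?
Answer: $-70447$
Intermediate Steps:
$w{\left(Q,L \right)} = - 6 L^{2}$
$w{\left(-4,13 \right)} 69 - 481 = - 6 \cdot 13^{2} \cdot 69 - 481 = \left(-6\right) 169 \cdot 69 - 481 = \left(-1014\right) 69 - 481 = -69966 - 481 = -70447$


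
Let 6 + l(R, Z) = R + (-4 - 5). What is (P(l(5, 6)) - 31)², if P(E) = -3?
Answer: 1156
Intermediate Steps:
l(R, Z) = -15 + R (l(R, Z) = -6 + (R + (-4 - 5)) = -6 + (R - 9) = -6 + (-9 + R) = -15 + R)
(P(l(5, 6)) - 31)² = (-3 - 31)² = (-34)² = 1156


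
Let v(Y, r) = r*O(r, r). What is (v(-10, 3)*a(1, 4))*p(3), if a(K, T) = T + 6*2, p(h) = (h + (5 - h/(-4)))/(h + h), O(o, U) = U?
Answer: 210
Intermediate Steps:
p(h) = (5 + 5*h/4)/(2*h) (p(h) = (h + (5 - h*(-1)/4))/((2*h)) = (h + (5 - (-1)*h/4))*(1/(2*h)) = (h + (5 + h/4))*(1/(2*h)) = (5 + 5*h/4)*(1/(2*h)) = (5 + 5*h/4)/(2*h))
v(Y, r) = r² (v(Y, r) = r*r = r²)
a(K, T) = 12 + T (a(K, T) = T + 12 = 12 + T)
(v(-10, 3)*a(1, 4))*p(3) = (3²*(12 + 4))*((5/8)*(4 + 3)/3) = (9*16)*((5/8)*(⅓)*7) = 144*(35/24) = 210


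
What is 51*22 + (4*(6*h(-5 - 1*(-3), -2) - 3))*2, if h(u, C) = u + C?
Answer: 906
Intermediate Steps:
h(u, C) = C + u
51*22 + (4*(6*h(-5 - 1*(-3), -2) - 3))*2 = 51*22 + (4*(6*(-2 + (-5 - 1*(-3))) - 3))*2 = 1122 + (4*(6*(-2 + (-5 + 3)) - 3))*2 = 1122 + (4*(6*(-2 - 2) - 3))*2 = 1122 + (4*(6*(-4) - 3))*2 = 1122 + (4*(-24 - 3))*2 = 1122 + (4*(-27))*2 = 1122 - 108*2 = 1122 - 216 = 906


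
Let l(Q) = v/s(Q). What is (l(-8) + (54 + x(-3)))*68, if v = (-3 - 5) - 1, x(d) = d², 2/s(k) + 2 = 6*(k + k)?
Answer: 34272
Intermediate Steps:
s(k) = 2/(-2 + 12*k) (s(k) = 2/(-2 + 6*(k + k)) = 2/(-2 + 6*(2*k)) = 2/(-2 + 12*k))
v = -9 (v = -8 - 1 = -9)
l(Q) = 9 - 54*Q (l(Q) = -(-9 + 54*Q) = -9*(-1 + 6*Q) = 9 - 54*Q)
(l(-8) + (54 + x(-3)))*68 = ((9 - 54*(-8)) + (54 + (-3)²))*68 = ((9 + 432) + (54 + 9))*68 = (441 + 63)*68 = 504*68 = 34272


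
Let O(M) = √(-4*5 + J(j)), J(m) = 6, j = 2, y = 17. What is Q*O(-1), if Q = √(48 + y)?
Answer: I*√910 ≈ 30.166*I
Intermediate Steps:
Q = √65 (Q = √(48 + 17) = √65 ≈ 8.0623)
O(M) = I*√14 (O(M) = √(-4*5 + 6) = √(-20 + 6) = √(-14) = I*√14)
Q*O(-1) = √65*(I*√14) = I*√910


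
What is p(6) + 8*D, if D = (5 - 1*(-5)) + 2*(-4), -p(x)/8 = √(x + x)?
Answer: 16 - 16*√3 ≈ -11.713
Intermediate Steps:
p(x) = -8*√2*√x (p(x) = -8*√(x + x) = -8*√2*√x)
D = 2 (D = (5 + 5) - 8 = 10 - 8 = 2)
p(6) + 8*D = -8*√2*√6 + 8*2 = -16*√3 + 16 = 16 - 16*√3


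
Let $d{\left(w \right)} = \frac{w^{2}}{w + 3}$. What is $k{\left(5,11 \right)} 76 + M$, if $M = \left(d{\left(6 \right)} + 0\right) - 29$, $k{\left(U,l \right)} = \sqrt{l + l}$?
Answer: $-25 + 76 \sqrt{22} \approx 331.47$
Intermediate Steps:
$d{\left(w \right)} = \frac{w^{2}}{3 + w}$
$k{\left(U,l \right)} = \sqrt{2} \sqrt{l}$ ($k{\left(U,l \right)} = \sqrt{2 l} = \sqrt{2} \sqrt{l}$)
$M = -25$ ($M = \left(\frac{6^{2}}{3 + 6} + 0\right) - 29 = \left(\frac{36}{9} + 0\right) - 29 = \left(36 \cdot \frac{1}{9} + 0\right) - 29 = \left(4 + 0\right) - 29 = 4 - 29 = -25$)
$k{\left(5,11 \right)} 76 + M = \sqrt{2} \sqrt{11} \cdot 76 - 25 = \sqrt{22} \cdot 76 - 25 = 76 \sqrt{22} - 25 = -25 + 76 \sqrt{22}$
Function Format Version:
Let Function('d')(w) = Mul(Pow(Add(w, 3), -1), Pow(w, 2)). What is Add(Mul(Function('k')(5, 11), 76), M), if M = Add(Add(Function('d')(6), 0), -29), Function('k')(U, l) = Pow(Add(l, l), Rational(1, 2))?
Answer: Add(-25, Mul(76, Pow(22, Rational(1, 2)))) ≈ 331.47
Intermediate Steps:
Function('d')(w) = Mul(Pow(w, 2), Pow(Add(3, w), -1)) (Function('d')(w) = Mul(Pow(Add(3, w), -1), Pow(w, 2)) = Mul(Pow(w, 2), Pow(Add(3, w), -1)))
Function('k')(U, l) = Mul(Pow(2, Rational(1, 2)), Pow(l, Rational(1, 2))) (Function('k')(U, l) = Pow(Mul(2, l), Rational(1, 2)) = Mul(Pow(2, Rational(1, 2)), Pow(l, Rational(1, 2))))
M = -25 (M = Add(Add(Mul(Pow(6, 2), Pow(Add(3, 6), -1)), 0), -29) = Add(Add(Mul(36, Pow(9, -1)), 0), -29) = Add(Add(Mul(36, Rational(1, 9)), 0), -29) = Add(Add(4, 0), -29) = Add(4, -29) = -25)
Add(Mul(Function('k')(5, 11), 76), M) = Add(Mul(Mul(Pow(2, Rational(1, 2)), Pow(11, Rational(1, 2))), 76), -25) = Add(Mul(Pow(22, Rational(1, 2)), 76), -25) = Add(Mul(76, Pow(22, Rational(1, 2))), -25) = Add(-25, Mul(76, Pow(22, Rational(1, 2))))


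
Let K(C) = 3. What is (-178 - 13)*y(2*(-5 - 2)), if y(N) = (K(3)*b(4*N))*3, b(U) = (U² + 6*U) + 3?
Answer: -4818357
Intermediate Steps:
b(U) = 3 + U² + 6*U
y(N) = 27 + 144*N² + 216*N (y(N) = (3*(3 + (4*N)² + 6*(4*N)))*3 = (3*(3 + 16*N² + 24*N))*3 = (9 + 48*N² + 72*N)*3 = 27 + 144*N² + 216*N)
(-178 - 13)*y(2*(-5 - 2)) = (-178 - 13)*(27 + 144*(2*(-5 - 2))² + 216*(2*(-5 - 2))) = -191*(27 + 144*(2*(-7))² + 216*(2*(-7))) = -191*(27 + 144*(-14)² + 216*(-14)) = -191*(27 + 144*196 - 3024) = -191*(27 + 28224 - 3024) = -191*25227 = -4818357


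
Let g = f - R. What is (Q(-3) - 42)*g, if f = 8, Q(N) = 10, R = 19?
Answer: 352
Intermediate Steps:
g = -11 (g = 8 - 1*19 = 8 - 19 = -11)
(Q(-3) - 42)*g = (10 - 42)*(-11) = -32*(-11) = 352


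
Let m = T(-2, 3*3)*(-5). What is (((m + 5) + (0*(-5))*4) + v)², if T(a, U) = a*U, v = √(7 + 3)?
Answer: (95 + √10)² ≈ 9635.8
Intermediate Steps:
v = √10 ≈ 3.1623
T(a, U) = U*a
m = 90 (m = ((3*3)*(-2))*(-5) = (9*(-2))*(-5) = -18*(-5) = 90)
(((m + 5) + (0*(-5))*4) + v)² = (((90 + 5) + (0*(-5))*4) + √10)² = ((95 + 0*4) + √10)² = ((95 + 0) + √10)² = (95 + √10)²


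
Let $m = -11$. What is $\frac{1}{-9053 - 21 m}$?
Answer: $- \frac{1}{8822} \approx -0.00011335$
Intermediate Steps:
$\frac{1}{-9053 - 21 m} = \frac{1}{-9053 - -231} = \frac{1}{-9053 + 231} = \frac{1}{-8822} = - \frac{1}{8822}$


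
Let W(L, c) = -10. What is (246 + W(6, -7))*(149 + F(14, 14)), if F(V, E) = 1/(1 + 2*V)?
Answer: 1019992/29 ≈ 35172.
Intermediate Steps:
(246 + W(6, -7))*(149 + F(14, 14)) = (246 - 10)*(149 + 1/(1 + 2*14)) = 236*(149 + 1/(1 + 28)) = 236*(149 + 1/29) = 236*(4322/29) = 1019992/29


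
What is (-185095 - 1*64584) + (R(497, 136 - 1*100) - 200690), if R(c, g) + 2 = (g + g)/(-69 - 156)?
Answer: -11259283/25 ≈ -4.5037e+5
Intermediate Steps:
R(c, g) = -2 - 2*g/225 (R(c, g) = -2 + (g + g)/(-69 - 156) = -2 + (2*g)/(-225) = -2 + (2*g)*(-1/225) = -2 - 2*g/225)
(-185095 - 1*64584) + (R(497, 136 - 1*100) - 200690) = (-185095 - 1*64584) + ((-2 - 2*(136 - 1*100)/225) - 200690) = (-185095 - 64584) + ((-2 - 2*(136 - 100)/225) - 200690) = -249679 + ((-2 - 2/225*36) - 200690) = -249679 + ((-2 - 8/25) - 200690) = -249679 + (-58/25 - 200690) = -249679 - 5017308/25 = -11259283/25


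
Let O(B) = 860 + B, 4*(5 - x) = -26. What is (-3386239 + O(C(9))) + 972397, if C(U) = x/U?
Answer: -43433653/18 ≈ -2.4130e+6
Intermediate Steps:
x = 23/2 (x = 5 - ¼*(-26) = 5 + 13/2 = 23/2 ≈ 11.500)
C(U) = 23/(2*U)
(-3386239 + O(C(9))) + 972397 = (-3386239 + (860 + (23/2)/9)) + 972397 = (-3386239 + (860 + (23/2)*(⅑))) + 972397 = (-3386239 + (860 + 23/18)) + 972397 = (-3386239 + 15503/18) + 972397 = -60936799/18 + 972397 = -43433653/18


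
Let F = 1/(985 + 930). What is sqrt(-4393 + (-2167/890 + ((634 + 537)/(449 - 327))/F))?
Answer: 4*sqrt(644073459605)/27145 ≈ 118.26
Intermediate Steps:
F = 1/1915 ≈ 0.00052219
sqrt(-4393 + (-2167/890 + ((634 + 537)/(449 - 327))/F)) = sqrt(-4393 + (-2167/890 + ((634 + 537)/(449 - 327))/(1/1915))) = sqrt(-4393 + (-2167*1/890 + (1171/122)*1915)) = sqrt(-4393 + (-2167/890 + (1171*(1/122))*1915)) = sqrt(-4393 + (-2167/890 + (1171/122)*1915)) = sqrt(-4393 + (-2167/890 + 2242465/122)) = sqrt(-4393 + 498882369/27145) = sqrt(379634384/27145) = 4*sqrt(644073459605)/27145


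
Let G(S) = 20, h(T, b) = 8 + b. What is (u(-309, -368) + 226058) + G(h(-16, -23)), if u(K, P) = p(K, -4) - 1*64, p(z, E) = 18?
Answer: 226032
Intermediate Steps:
u(K, P) = -46 (u(K, P) = 18 - 1*64 = 18 - 64 = -46)
(u(-309, -368) + 226058) + G(h(-16, -23)) = (-46 + 226058) + 20 = 226012 + 20 = 226032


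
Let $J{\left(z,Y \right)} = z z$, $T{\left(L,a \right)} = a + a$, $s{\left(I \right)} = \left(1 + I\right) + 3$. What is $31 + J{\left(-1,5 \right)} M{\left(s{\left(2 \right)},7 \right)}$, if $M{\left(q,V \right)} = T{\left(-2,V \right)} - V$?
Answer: $38$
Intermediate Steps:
$s{\left(I \right)} = 4 + I$
$T{\left(L,a \right)} = 2 a$
$J{\left(z,Y \right)} = z^{2}$
$M{\left(q,V \right)} = V$ ($M{\left(q,V \right)} = 2 V - V = V$)
$31 + J{\left(-1,5 \right)} M{\left(s{\left(2 \right)},7 \right)} = 31 + \left(-1\right)^{2} \cdot 7 = 31 + 1 \cdot 7 = 31 + 7 = 38$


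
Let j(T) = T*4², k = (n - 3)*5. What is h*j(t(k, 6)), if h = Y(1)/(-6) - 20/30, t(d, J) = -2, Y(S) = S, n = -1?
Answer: 80/3 ≈ 26.667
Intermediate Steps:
k = -20 (k = (-1 - 3)*5 = -4*5 = -20)
j(T) = 16*T (j(T) = T*16 = 16*T)
h = -⅚ (h = 1/(-6) - 20/30 = 1*(-⅙) - 20*1/30 = -⅙ - ⅔ = -⅚ ≈ -0.83333)
h*j(t(k, 6)) = -40*(-2)/3 = -⅚*(-32) = 80/3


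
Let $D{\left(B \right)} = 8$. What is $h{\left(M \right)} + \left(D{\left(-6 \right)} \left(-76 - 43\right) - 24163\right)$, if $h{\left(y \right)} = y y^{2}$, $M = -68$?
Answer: $-339547$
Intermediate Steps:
$h{\left(y \right)} = y^{3}$
$h{\left(M \right)} + \left(D{\left(-6 \right)} \left(-76 - 43\right) - 24163\right) = \left(-68\right)^{3} + \left(8 \left(-76 - 43\right) - 24163\right) = -314432 + \left(8 \left(-119\right) - 24163\right) = -314432 - 25115 = -339547$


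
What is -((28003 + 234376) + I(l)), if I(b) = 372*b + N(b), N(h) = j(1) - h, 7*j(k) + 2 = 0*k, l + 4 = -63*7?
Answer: -680986/7 ≈ -97284.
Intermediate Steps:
l = -445 (l = -4 - 63*7 = -4 - 441 = -445)
j(k) = -2/7 (j(k) = -2/7 + (0*k)/7 = -2/7 + (1/7)*0 = -2/7 + 0 = -2/7)
N(h) = -2/7 - h
I(b) = -2/7 + 371*b (I(b) = 372*b + (-2/7 - b) = -2/7 + 371*b)
-((28003 + 234376) + I(l)) = -((28003 + 234376) + (-2/7 + 371*(-445))) = -(262379 + (-2/7 - 165095)) = -(262379 - 1155667/7) = -1*680986/7 = -680986/7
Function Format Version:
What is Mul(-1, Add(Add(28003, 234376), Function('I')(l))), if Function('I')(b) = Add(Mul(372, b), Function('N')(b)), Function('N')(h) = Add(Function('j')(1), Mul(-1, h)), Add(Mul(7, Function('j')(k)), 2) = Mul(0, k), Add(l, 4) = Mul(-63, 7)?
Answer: Rational(-680986, 7) ≈ -97284.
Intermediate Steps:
l = -445 (l = Add(-4, Mul(-63, 7)) = Add(-4, -441) = -445)
Function('j')(k) = Rational(-2, 7) (Function('j')(k) = Add(Rational(-2, 7), Mul(Rational(1, 7), Mul(0, k))) = Add(Rational(-2, 7), Mul(Rational(1, 7), 0)) = Add(Rational(-2, 7), 0) = Rational(-2, 7))
Function('N')(h) = Add(Rational(-2, 7), Mul(-1, h))
Function('I')(b) = Add(Rational(-2, 7), Mul(371, b)) (Function('I')(b) = Add(Mul(372, b), Add(Rational(-2, 7), Mul(-1, b))) = Add(Rational(-2, 7), Mul(371, b)))
Mul(-1, Add(Add(28003, 234376), Function('I')(l))) = Mul(-1, Add(Add(28003, 234376), Add(Rational(-2, 7), Mul(371, -445)))) = Mul(-1, Add(262379, Add(Rational(-2, 7), -165095))) = Mul(-1, Add(262379, Rational(-1155667, 7))) = Mul(-1, Rational(680986, 7)) = Rational(-680986, 7)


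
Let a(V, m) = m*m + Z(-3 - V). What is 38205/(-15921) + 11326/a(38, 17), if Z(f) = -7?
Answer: 9419302/249429 ≈ 37.763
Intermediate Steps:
a(V, m) = -7 + m**2 (a(V, m) = m*m - 7 = m**2 - 7 = -7 + m**2)
38205/(-15921) + 11326/a(38, 17) = 38205/(-15921) + 11326/(-7 + 17**2) = 38205*(-1/15921) + 11326/(-7 + 289) = -4245/1769 + 11326/282 = -4245/1769 + 11326*(1/282) = -4245/1769 + 5663/141 = 9419302/249429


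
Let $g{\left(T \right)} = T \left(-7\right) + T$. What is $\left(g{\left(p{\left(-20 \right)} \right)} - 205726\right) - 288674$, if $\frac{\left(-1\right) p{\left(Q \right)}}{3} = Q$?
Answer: $-494760$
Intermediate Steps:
$p{\left(Q \right)} = - 3 Q$
$g{\left(T \right)} = - 6 T$ ($g{\left(T \right)} = - 7 T + T = - 6 T$)
$\left(g{\left(p{\left(-20 \right)} \right)} - 205726\right) - 288674 = \left(- 6 \left(\left(-3\right) \left(-20\right)\right) - 205726\right) - 288674 = \left(\left(-6\right) 60 - 205726\right) - 288674 = \left(-360 - 205726\right) - 288674 = -206086 - 288674 = -494760$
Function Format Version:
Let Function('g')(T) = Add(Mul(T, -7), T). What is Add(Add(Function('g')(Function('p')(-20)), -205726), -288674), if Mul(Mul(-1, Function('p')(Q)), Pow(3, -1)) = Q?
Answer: -494760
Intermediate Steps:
Function('p')(Q) = Mul(-3, Q)
Function('g')(T) = Mul(-6, T) (Function('g')(T) = Add(Mul(-7, T), T) = Mul(-6, T))
Add(Add(Function('g')(Function('p')(-20)), -205726), -288674) = Add(Add(Mul(-6, Mul(-3, -20)), -205726), -288674) = Add(Add(Mul(-6, 60), -205726), -288674) = Add(Add(-360, -205726), -288674) = Add(-206086, -288674) = -494760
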